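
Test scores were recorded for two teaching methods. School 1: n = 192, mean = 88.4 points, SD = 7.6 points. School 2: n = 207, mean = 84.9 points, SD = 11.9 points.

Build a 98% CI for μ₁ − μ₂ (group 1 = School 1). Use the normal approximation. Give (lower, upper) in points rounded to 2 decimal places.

Standard errors of each mean: 7.6/√192 = 0.5485 and 11.9/√207 = 0.8271.
SE(x̄₁ − x̄₂) = √(0.5485² + 0.8271²) = 0.9924 for independent samples with unequal variances.
With z* = 2.326, the margin is 2.326 × 0.9924 = 2.3083.
x̄₁ − x̄₂ = 88.4 − 84.9 = 3.5000; the interval is 3.5000 ± 2.3083 = (1.19, 5.81).

(1.19, 5.81)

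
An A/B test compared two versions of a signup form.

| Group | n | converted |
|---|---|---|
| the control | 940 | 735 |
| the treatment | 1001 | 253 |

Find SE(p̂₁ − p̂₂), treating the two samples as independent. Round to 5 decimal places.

0.01924

p̂₁ = 735/940 = 0.7819 and p̂₂ = 253/1001 = 0.2527.
SE₁ = √(p̂₁(1−p̂₁)/n₁) = √(0.7819·0.2181/940) = 0.01347; SE₂ = √(0.2527·0.7473/1001) = 0.01374.
Independent samples: SE of the difference = √(SE₁² + SE₂²) = √(0.0001814409 + 0.0001887876) = 0.01924.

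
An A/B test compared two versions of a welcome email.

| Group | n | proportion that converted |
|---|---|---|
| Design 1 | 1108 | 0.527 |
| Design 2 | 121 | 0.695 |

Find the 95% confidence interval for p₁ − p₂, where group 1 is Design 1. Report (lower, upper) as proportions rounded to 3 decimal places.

(-0.255, -0.081)

The two standard errors are √(0.5270×0.4730/1108) = 0.01500 and √(0.6950×0.3050/121) = 0.04186.
Because the samples are independent, SE_diff = √(0.01500² + 0.04186²) = 0.04447.
Using z* = 1.960 for 95%, ME = 1.960 × 0.04447 = 0.08716.
p̂₁ − p̂₂ = -0.1680; interval -0.1680 ± 0.08716 gives (-0.255, -0.081).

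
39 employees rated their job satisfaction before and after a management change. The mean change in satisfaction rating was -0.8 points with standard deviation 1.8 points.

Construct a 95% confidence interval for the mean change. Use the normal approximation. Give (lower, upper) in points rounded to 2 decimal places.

(-1.36, -0.24)

This is a matched-pairs design, so SE = s_d/√n = 1.8/√39 = 0.2882.
Margin = 1.960 × 0.2882 = 0.5649; the interval is -0.8 ± 0.5649 = (-1.36, -0.24).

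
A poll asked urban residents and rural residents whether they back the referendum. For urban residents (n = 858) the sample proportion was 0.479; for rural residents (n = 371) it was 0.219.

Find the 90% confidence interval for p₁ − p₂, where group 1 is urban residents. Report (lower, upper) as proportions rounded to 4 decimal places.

(0.2149, 0.3051)

SE₁ = √(p̂₁(1−p̂₁)/n₁) = √(0.4790·0.5210/858) = 0.01705; SE₂ = √(0.2190·0.7810/371) = 0.02147.
Independent samples: SE of the difference = √(SE₁² + SE₂²) = √(0.0002907025 + 0.0004609609) = 0.02742.
z* for 90% confidence is 1.645, so the margin of error is 1.645 × 0.02742 = 0.04511.
Point estimate p̂₁ − p̂₂ = 0.4790 − 0.2190 = 0.2600.
0.2600 ± 0.04511 → (0.2149, 0.3051).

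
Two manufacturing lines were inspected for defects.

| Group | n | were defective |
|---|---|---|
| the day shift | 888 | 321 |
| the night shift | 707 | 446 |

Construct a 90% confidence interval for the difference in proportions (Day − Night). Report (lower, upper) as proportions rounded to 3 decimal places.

Sample proportions: 321/888 = 0.3615, 446/707 = 0.6308.
Each SE is √(p̂(1−p̂)/n): √(0.3615·0.6385/888) = 0.01612 and √(0.6308·0.3692/707) = 0.01815.
SE(p̂₁ − p̂₂) = √(SE₁² + SE₂²) = √(0.0002598544 + 0.0003294225) = 0.02428, since the two samples are independent.
At 90% confidence z* = 1.645; margin = 1.645 × 0.02428 = 0.03994.
The difference is 0.3615 − 0.6308 = -0.2693, so the interval is -0.2693 ± 0.03994 = (-0.309, -0.229).

(-0.309, -0.229)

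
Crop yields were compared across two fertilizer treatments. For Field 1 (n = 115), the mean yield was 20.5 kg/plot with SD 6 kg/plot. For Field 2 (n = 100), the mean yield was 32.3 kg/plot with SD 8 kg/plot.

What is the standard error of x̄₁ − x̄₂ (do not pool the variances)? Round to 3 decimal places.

SE₁ = s₁/√n₁ = 6/√115 = 0.5595; SE₂ = 8/√100 = 0.8000.
Independent samples, unequal variances: SE_diff = √(SE₁² + SE₂²) = √(0.31304025 + 0.64) = 0.9762.

0.976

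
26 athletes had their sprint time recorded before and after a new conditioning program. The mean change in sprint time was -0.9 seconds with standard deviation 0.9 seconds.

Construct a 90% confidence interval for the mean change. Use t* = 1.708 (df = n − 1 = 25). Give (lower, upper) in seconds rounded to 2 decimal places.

Paired design: SE = s_d/√n = 0.9/√26 = 0.1765.
t* = 1.708; margin of error = 1.708 × 0.1765 = 0.3015.
-0.9 ± 0.3015 → (-1.20, -0.60).

(-1.20, -0.60)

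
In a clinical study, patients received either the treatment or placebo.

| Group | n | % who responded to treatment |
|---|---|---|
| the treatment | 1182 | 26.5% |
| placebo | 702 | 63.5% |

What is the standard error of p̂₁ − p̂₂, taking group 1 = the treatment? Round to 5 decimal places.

The two standard errors are √(0.2650×0.7350/1182) = 0.01284 and √(0.6350×0.3650/702) = 0.01817.
Because the samples are independent, SE_diff = √(0.01284² + 0.01817²) = 0.02225.

0.02225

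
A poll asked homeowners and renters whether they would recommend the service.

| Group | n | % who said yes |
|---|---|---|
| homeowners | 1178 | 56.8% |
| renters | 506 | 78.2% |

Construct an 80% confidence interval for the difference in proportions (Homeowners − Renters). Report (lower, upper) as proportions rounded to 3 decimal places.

SE₁ = √(p̂₁(1−p̂₁)/n₁) = √(0.5680·0.4320/1178) = 0.01443; SE₂ = √(0.7820·0.2180/506) = 0.01836.
Independent samples: SE of the difference = √(SE₁² + SE₂²) = √(0.0002082249 + 0.0003370896) = 0.02335.
z* for 80% confidence is 1.282, so the margin of error is 1.282 × 0.02335 = 0.02993.
Point estimate p̂₁ − p̂₂ = 0.5680 − 0.7820 = -0.2140.
-0.2140 ± 0.02993 → (-0.244, -0.184).

(-0.244, -0.184)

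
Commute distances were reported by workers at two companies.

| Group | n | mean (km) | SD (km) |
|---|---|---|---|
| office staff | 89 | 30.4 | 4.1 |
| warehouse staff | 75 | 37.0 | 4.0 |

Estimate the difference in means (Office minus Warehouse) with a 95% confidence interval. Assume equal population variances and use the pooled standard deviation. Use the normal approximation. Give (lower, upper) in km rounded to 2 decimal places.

(-7.85, -5.35)

s_p = √[((n₁−1)s₁² + (n₂−1)s₂²)/(n₁+n₂−2)] = √[(88·4.1² + 74·4.0²)/162] = 4.0546.
SE = 4.0546·√(1/89 + 1/75) = 0.6355.
With z* = 1.960, margin = 1.960 × 0.6355 = 1.2456.
x̄₁ − x̄₂ = 30.4 − 37.0 = -6.6000; interval -6.6000 ± 1.2456 = (-7.85, -5.35).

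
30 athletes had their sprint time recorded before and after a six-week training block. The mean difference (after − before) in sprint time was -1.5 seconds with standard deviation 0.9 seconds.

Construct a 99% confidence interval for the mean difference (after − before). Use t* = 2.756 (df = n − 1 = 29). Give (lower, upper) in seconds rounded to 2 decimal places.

Paired design: SE = s_d/√n = 0.9/√30 = 0.1643.
t* = 2.756; margin of error = 2.756 × 0.1643 = 0.4528.
-1.5 ± 0.4528 → (-1.95, -1.05).

(-1.95, -1.05)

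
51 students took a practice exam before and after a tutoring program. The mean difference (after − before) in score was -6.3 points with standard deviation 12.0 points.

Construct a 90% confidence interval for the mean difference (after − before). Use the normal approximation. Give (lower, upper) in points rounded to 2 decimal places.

(-9.06, -3.54)

This is a matched-pairs design, so SE = s_d/√n = 12.0/√51 = 1.6803.
Margin = 1.645 × 1.6803 = 2.7641; the interval is -6.3 ± 2.7641 = (-9.06, -3.54).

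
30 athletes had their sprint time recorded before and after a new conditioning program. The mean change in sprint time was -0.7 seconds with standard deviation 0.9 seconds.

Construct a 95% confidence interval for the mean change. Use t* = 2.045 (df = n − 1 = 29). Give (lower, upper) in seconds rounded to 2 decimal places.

This is a matched-pairs design, so SE = s_d/√n = 0.9/√30 = 0.1643.
Margin = 2.045 × 0.1643 = 0.3360; the interval is -0.7 ± 0.3360 = (-1.04, -0.36).

(-1.04, -0.36)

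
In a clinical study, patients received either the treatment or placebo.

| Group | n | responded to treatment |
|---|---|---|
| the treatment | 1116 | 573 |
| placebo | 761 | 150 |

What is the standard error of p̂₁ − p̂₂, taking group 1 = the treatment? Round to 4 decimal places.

0.0208

Sample proportions: 573/1116 = 0.5134, 150/761 = 0.1971.
Each SE is √(p̂(1−p̂)/n): √(0.5134·0.4866/1116) = 0.01496 and √(0.1971·0.8029/761) = 0.01442.
SE(p̂₁ − p̂₂) = √(SE₁² + SE₂²) = √(0.0002238016 + 0.0002079364) = 0.02078, since the two samples are independent.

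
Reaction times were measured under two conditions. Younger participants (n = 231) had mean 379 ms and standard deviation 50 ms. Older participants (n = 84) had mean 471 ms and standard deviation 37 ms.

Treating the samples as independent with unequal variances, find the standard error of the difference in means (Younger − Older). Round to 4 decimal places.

SE₁ = s₁/√n₁ = 50/√231 = 3.2898; SE₂ = 37/√84 = 4.0370.
Independent samples, unequal variances: SE_diff = √(SE₁² + SE₂²) = √(10.82278404 + 16.297369) = 5.2077.

5.2077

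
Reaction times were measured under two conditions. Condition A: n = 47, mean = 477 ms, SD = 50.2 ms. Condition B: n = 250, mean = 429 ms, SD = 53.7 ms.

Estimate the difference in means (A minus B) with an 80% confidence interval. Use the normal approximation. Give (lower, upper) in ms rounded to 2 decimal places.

(37.65, 58.35)

Per-group SEs: s₁/√n₁ = 50.2/√47 = 7.3224, s₂/√n₂ = 53.7/√250 = 3.3963.
Unpooled SE of the difference: √(53.61754176 + 11.53485369) = 8.0717.
Margin of error = z* · SE = 1.282 × 8.0717 = 10.3479.
x̄₁ − x̄₂ = 477 − 429 = 48.0000.
CI: 48.0000 ± 10.3479 = (37.65, 58.35).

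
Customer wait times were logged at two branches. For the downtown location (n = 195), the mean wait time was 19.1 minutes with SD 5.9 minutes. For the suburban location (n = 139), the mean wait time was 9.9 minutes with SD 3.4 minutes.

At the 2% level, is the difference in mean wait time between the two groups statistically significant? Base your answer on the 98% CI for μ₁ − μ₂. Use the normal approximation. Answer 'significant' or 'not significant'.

SE₁ = s₁/√n₁ = 5.9/√195 = 0.4225; SE₂ = 3.4/√139 = 0.2884.
Independent samples, unequal variances: SE_diff = √(SE₁² + SE₂²) = √(0.17850625 + 0.08317456) = 0.5115.
z* = 2.326, so margin of error = 2.326 × 0.5115 = 1.1897.
Difference in means = 19.1 − 9.9 = 9.2000.
9.2000 ± 1.1897 → (8.0103, 10.3897).
The interval (8.0103, 10.3897) does not contain 0, so the difference is significant.

significant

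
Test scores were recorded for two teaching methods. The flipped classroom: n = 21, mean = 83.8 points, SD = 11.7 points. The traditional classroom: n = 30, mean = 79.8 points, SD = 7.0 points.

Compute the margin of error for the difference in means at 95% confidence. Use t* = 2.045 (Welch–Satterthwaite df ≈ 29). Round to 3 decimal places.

Per-group SEs: s₁/√n₁ = 11.7/√21 = 2.5531, s₂/√n₂ = 7.0/√30 = 1.2780.
Unpooled SE of the difference: √(6.51831961 + 1.633284) = 2.8551.
Margin of error = t* · SE = 2.045 × 2.8551 = 5.8387.

5.839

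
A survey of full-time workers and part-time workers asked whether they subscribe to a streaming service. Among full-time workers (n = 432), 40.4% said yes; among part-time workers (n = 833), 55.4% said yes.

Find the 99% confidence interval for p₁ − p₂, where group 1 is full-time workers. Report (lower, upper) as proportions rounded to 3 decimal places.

SE₁ = √(p̂₁(1−p̂₁)/n₁) = √(0.4040·0.5960/432) = 0.02361; SE₂ = √(0.5540·0.4460/833) = 0.01722.
Independent samples: SE of the difference = √(SE₁² + SE₂²) = √(0.0005574321 + 0.0002965284) = 0.02922.
z* for 99% confidence is 2.576, so the margin of error is 2.576 × 0.02922 = 0.07527.
Point estimate p̂₁ − p̂₂ = 0.4040 − 0.5540 = -0.1500.
-0.1500 ± 0.07527 → (-0.225, -0.075).

(-0.225, -0.075)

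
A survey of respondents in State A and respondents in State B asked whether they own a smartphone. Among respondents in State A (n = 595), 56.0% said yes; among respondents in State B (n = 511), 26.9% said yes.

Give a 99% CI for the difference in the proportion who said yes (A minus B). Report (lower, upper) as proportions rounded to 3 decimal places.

Each SE is √(p̂(1−p̂)/n): √(0.5600·0.4400/595) = 0.02035 and √(0.2690·0.7310/511) = 0.01962.
SE(p̂₁ − p̂₂) = √(SE₁² + SE₂²) = √(0.0004141225 + 0.0003849444) = 0.02827, since the two samples are independent.
At 99% confidence z* = 2.576; margin = 2.576 × 0.02827 = 0.07282.
The difference is 0.5600 − 0.2690 = 0.2910, so the interval is 0.2910 ± 0.07282 = (0.218, 0.364).

(0.218, 0.364)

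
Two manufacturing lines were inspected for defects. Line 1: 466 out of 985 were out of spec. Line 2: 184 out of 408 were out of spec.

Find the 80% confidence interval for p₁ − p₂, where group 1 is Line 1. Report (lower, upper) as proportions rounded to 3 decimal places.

First, p̂₁ = 466/985 = 0.4731; p̂₂ = 184/408 = 0.4510.
The two standard errors are √(0.4731×0.5269/985) = 0.01591 and √(0.4510×0.5490/408) = 0.02463.
Because the samples are independent, SE_diff = √(0.01591² + 0.02463²) = 0.02932.
Using z* = 1.282 for 80%, ME = 1.282 × 0.02932 = 0.03759.
p̂₁ − p̂₂ = 0.0221; interval 0.0221 ± 0.03759 gives (-0.015, 0.060).

(-0.015, 0.060)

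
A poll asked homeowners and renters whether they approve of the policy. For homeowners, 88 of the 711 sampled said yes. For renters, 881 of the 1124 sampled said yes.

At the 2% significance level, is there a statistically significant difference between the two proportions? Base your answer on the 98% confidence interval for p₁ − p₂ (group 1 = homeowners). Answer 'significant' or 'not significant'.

p̂₁ = 88/711 = 0.1238 and p̂₂ = 881/1124 = 0.7838.
SE₁ = √(p̂₁(1−p̂₁)/n₁) = √(0.1238·0.8762/711) = 0.01235; SE₂ = √(0.7838·0.2162/1124) = 0.01228.
Independent samples: SE of the difference = √(SE₁² + SE₂²) = √(0.0001525225 + 0.0001507984) = 0.01742.
z* for 98% confidence is 2.326, so the margin of error is 2.326 × 0.01742 = 0.04052.
Point estimate p̂₁ − p̂₂ = 0.1238 − 0.7838 = -0.6600.
-0.6600 ± 0.04052 → (-0.70052, -0.61948).
The interval (-0.70052, -0.61948) does not contain 0, so the difference is significant.

significant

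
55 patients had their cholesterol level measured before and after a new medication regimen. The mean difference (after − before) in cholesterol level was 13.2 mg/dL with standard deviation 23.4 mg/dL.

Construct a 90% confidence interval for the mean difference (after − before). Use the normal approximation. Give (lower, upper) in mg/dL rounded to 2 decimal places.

(8.01, 18.39)

This is a matched-pairs design, so SE = s_d/√n = 23.4/√55 = 3.1553.
Margin = 1.645 × 3.1553 = 5.1905; the interval is 13.2 ± 5.1905 = (8.01, 18.39).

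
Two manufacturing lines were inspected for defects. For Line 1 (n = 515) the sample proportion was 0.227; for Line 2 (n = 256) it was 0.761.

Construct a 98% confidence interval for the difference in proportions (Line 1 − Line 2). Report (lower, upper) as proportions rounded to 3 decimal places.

(-0.609, -0.459)

The two standard errors are √(0.2270×0.7730/515) = 0.01846 and √(0.7610×0.2390/256) = 0.02665.
Because the samples are independent, SE_diff = √(0.01846² + 0.02665²) = 0.03242.
Using z* = 2.326 for 98%, ME = 2.326 × 0.03242 = 0.07541.
p̂₁ − p̂₂ = -0.5340; interval -0.5340 ± 0.07541 gives (-0.609, -0.459).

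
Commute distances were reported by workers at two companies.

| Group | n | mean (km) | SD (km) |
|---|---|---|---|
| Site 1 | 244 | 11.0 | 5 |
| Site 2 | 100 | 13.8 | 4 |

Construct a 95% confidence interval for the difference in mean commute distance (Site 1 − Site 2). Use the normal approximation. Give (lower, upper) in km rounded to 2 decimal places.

(-3.80, -1.80)

SE₁ = s₁/√n₁ = 5/√244 = 0.3201; SE₂ = 4/√100 = 0.4000.
Independent samples, unequal variances: SE_diff = √(SE₁² + SE₂²) = √(0.10246401 + 0.16) = 0.5123.
z* = 1.960, so margin of error = 1.960 × 0.5123 = 1.0041.
Difference in means = 11.0 − 13.8 = -2.8000.
-2.8000 ± 1.0041 → (-3.80, -1.80).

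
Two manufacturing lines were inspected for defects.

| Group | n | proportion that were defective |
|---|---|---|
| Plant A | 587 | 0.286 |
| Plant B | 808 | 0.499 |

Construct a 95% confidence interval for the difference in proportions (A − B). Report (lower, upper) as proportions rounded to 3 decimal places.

(-0.263, -0.163)

Each SE is √(p̂(1−p̂)/n): √(0.2860·0.7140/587) = 0.01865 and √(0.4990·0.5010/808) = 0.01759.
SE(p̂₁ − p̂₂) = √(SE₁² + SE₂²) = √(0.0003478225 + 0.0003094081) = 0.02564, since the two samples are independent.
At 95% confidence z* = 1.960; margin = 1.960 × 0.02564 = 0.05025.
The difference is 0.2860 − 0.4990 = -0.2130, so the interval is -0.2130 ± 0.05025 = (-0.263, -0.163).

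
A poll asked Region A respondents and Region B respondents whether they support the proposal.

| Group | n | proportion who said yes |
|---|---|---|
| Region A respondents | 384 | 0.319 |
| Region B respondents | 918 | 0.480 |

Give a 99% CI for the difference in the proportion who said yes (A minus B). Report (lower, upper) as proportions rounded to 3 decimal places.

(-0.236, -0.086)

Each SE is √(p̂(1−p̂)/n): √(0.3190·0.6810/384) = 0.02379 and √(0.4800·0.5200/918) = 0.01649.
SE(p̂₁ − p̂₂) = √(SE₁² + SE₂²) = √(0.0005659641 + 0.0002719201) = 0.02895, since the two samples are independent.
At 99% confidence z* = 2.576; margin = 2.576 × 0.02895 = 0.07458.
The difference is 0.3190 − 0.4800 = -0.1610, so the interval is -0.1610 ± 0.07458 = (-0.236, -0.086).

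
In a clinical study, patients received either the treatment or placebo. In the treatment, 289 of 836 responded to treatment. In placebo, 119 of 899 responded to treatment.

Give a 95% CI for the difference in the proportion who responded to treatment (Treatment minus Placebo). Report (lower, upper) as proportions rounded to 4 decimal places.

(0.1742, 0.2524)

Sample proportions: 289/836 = 0.3457, 119/899 = 0.1324.
Each SE is √(p̂(1−p̂)/n): √(0.3457·0.6543/836) = 0.01645 and √(0.1324·0.8676/899) = 0.01130.
SE(p̂₁ − p̂₂) = √(SE₁² + SE₂²) = √(0.0002706025 + 0.00012769) = 0.01996, since the two samples are independent.
At 95% confidence z* = 1.960; margin = 1.960 × 0.01996 = 0.03912.
The difference is 0.3457 − 0.1324 = 0.2133, so the interval is 0.2133 ± 0.03912 = (0.1742, 0.2524).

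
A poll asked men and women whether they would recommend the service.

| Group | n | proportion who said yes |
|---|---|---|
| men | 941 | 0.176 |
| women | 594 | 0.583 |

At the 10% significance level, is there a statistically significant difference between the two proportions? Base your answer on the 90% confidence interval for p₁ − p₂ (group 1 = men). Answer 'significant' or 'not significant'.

significant

The two standard errors are √(0.1760×0.8240/941) = 0.01241 and √(0.5830×0.4170/594) = 0.02023.
Because the samples are independent, SE_diff = √(0.01241² + 0.02023²) = 0.02373.
Using z* = 1.645 for 90%, ME = 1.645 × 0.02373 = 0.03904.
p̂₁ − p̂₂ = -0.4070; interval -0.4070 ± 0.03904 gives (-0.44604, -0.36796).
The interval (-0.44604, -0.36796) does not contain 0, so the difference is significant.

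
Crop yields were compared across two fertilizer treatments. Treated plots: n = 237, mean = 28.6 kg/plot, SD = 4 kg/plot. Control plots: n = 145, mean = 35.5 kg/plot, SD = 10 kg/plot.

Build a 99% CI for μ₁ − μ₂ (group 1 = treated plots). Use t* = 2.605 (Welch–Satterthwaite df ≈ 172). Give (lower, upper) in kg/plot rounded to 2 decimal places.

(-9.17, -4.63)

Standard errors of each mean: 4/√237 = 0.2598 and 10/√145 = 0.8305.
SE(x̄₁ − x̄₂) = √(0.2598² + 0.8305²) = 0.8702 for independent samples with unequal variances.
With t* = 2.605, the margin is 2.605 × 0.8702 = 2.2669.
x̄₁ − x̄₂ = 28.6 − 35.5 = -6.9000; the interval is -6.9000 ± 2.2669 = (-9.17, -4.63).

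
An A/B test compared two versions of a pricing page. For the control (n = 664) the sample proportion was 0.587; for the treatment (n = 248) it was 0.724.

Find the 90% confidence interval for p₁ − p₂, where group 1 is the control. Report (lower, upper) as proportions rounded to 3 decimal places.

(-0.193, -0.081)

Each SE is √(p̂(1−p̂)/n): √(0.5870·0.4130/664) = 0.01911 and √(0.7240·0.2760/248) = 0.02839.
SE(p̂₁ − p̂₂) = √(SE₁² + SE₂²) = √(0.0003651921 + 0.0008059921) = 0.03422, since the two samples are independent.
At 90% confidence z* = 1.645; margin = 1.645 × 0.03422 = 0.05629.
The difference is 0.5870 − 0.7240 = -0.1370, so the interval is -0.1370 ± 0.05629 = (-0.193, -0.081).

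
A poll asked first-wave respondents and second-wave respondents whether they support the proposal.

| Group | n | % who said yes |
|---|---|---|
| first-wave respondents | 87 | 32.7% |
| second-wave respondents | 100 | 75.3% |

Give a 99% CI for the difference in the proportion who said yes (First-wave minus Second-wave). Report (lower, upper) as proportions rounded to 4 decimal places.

(-0.5967, -0.2553)

Each SE is √(p̂(1−p̂)/n): √(0.3270·0.6730/87) = 0.05029 and √(0.7530·0.2470/100) = 0.04313.
SE(p̂₁ − p̂₂) = √(SE₁² + SE₂²) = √(0.0025290841 + 0.0018601969) = 0.06625, since the two samples are independent.
At 99% confidence z* = 2.576; margin = 2.576 × 0.06625 = 0.17066.
The difference is 0.3270 − 0.7530 = -0.4260, so the interval is -0.4260 ± 0.17066 = (-0.5967, -0.2553).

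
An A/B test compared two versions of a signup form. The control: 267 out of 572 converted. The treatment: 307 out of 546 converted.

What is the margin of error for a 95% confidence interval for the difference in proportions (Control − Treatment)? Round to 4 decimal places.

First, p̂₁ = 267/572 = 0.4668; p̂₂ = 307/546 = 0.5623.
The two standard errors are √(0.4668×0.5332/572) = 0.02086 and √(0.5623×0.4377/546) = 0.02123.
Because the samples are independent, SE_diff = √(0.02086² + 0.02123²) = 0.02976.
Using z* = 1.960 for 95%, ME = 1.960 × 0.02976 = 0.05833.

0.0583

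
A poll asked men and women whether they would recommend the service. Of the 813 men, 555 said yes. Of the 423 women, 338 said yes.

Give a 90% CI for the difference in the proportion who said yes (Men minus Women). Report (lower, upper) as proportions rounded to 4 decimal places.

(-0.1582, -0.0746)

First, p̂₁ = 555/813 = 0.6827; p̂₂ = 338/423 = 0.7991.
The two standard errors are √(0.6827×0.3173/813) = 0.01632 and √(0.7991×0.2009/423) = 0.01948.
Because the samples are independent, SE_diff = √(0.01632² + 0.01948²) = 0.02541.
Using z* = 1.645 for 90%, ME = 1.645 × 0.02541 = 0.04180.
p̂₁ − p̂₂ = -0.1164; interval -0.1164 ± 0.04180 gives (-0.1582, -0.0746).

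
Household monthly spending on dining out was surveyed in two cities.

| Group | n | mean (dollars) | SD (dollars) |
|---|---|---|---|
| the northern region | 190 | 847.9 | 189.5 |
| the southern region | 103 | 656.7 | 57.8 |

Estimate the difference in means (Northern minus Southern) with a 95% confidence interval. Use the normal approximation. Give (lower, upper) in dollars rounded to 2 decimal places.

Standard errors of each mean: 189.5/√190 = 13.7478 and 57.8/√103 = 5.6952.
SE(x̄₁ − x̄₂) = √(13.7478² + 5.6952²) = 14.8808 for independent samples with unequal variances.
With z* = 1.960, the margin is 1.960 × 14.8808 = 29.1664.
x̄₁ − x̄₂ = 847.9 − 656.7 = 191.2000; the interval is 191.2000 ± 29.1664 = (162.03, 220.37).

(162.03, 220.37)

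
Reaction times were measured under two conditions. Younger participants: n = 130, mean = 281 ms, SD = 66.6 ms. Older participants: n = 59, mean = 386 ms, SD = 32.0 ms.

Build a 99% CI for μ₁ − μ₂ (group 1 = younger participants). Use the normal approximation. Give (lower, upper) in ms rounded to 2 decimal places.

(-123.48, -86.52)

Standard errors of each mean: 66.6/√130 = 5.8412 and 32.0/√59 = 4.1660.
SE(x̄₁ − x̄₂) = √(5.8412² + 4.1660²) = 7.1746 for independent samples with unequal variances.
With z* = 2.576, the margin is 2.576 × 7.1746 = 18.4818.
x̄₁ − x̄₂ = 281 − 386 = -105.0000; the interval is -105.0000 ± 18.4818 = (-123.48, -86.52).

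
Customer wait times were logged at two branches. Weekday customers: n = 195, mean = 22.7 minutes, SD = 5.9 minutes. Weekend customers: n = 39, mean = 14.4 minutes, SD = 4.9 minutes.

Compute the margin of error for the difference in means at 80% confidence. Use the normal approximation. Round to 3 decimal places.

SE₁ = s₁/√n₁ = 5.9/√195 = 0.4225; SE₂ = 4.9/√39 = 0.7846.
Independent samples, unequal variances: SE_diff = √(SE₁² + SE₂²) = √(0.17850625 + 0.61559716) = 0.8911.
z* = 1.282, so margin of error = 1.282 × 0.8911 = 1.1424.

1.142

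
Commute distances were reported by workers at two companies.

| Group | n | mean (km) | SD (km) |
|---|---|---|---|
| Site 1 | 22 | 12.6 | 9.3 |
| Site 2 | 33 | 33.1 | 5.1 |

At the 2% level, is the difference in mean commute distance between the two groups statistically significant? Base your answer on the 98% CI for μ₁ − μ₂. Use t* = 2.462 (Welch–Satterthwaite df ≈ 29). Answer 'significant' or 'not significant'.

significant

Standard errors of each mean: 9.3/√22 = 1.9828 and 5.1/√33 = 0.8878.
SE(x̄₁ − x̄₂) = √(1.9828² + 0.8878²) = 2.1725 for independent samples with unequal variances.
With t* = 2.462, the margin is 2.462 × 2.1725 = 5.3487.
x̄₁ − x̄₂ = 12.6 − 33.1 = -20.5000; the interval is -20.5000 ± 5.3487 = (-25.8487, -15.1513).
The interval (-25.8487, -15.1513) does not contain 0, so the difference is significant.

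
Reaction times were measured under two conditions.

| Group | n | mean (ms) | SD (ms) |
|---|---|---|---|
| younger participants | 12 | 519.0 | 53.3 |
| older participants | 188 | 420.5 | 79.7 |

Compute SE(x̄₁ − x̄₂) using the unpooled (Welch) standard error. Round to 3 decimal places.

16.448

Standard errors of each mean: 53.3/√12 = 15.3864 and 79.7/√188 = 5.8127.
SE(x̄₁ − x̄₂) = √(15.3864² + 5.8127²) = 16.4478 for independent samples with unequal variances.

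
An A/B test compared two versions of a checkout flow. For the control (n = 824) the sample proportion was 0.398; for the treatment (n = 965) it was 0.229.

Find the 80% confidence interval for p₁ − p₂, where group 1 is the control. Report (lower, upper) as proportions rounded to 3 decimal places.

(0.141, 0.197)

SE₁ = √(p̂₁(1−p̂₁)/n₁) = √(0.3980·0.6020/824) = 0.01705; SE₂ = √(0.2290·0.7710/965) = 0.01353.
Independent samples: SE of the difference = √(SE₁² + SE₂²) = √(0.0002907025 + 0.0001830609) = 0.02177.
z* for 80% confidence is 1.282, so the margin of error is 1.282 × 0.02177 = 0.02791.
Point estimate p̂₁ − p̂₂ = 0.3980 − 0.2290 = 0.1690.
0.1690 ± 0.02791 → (0.141, 0.197).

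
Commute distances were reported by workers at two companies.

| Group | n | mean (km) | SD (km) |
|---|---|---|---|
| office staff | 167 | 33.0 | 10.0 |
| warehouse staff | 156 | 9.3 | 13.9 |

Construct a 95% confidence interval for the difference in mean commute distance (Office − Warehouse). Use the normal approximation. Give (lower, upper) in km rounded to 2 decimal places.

Per-group SEs: s₁/√n₁ = 10.0/√167 = 0.7738, s₂/√n₂ = 13.9/√156 = 1.1129.
Unpooled SE of the difference: √(0.59876644 + 1.23854641) = 1.3555.
Margin of error = z* · SE = 1.960 × 1.3555 = 2.6568.
x̄₁ − x̄₂ = 33.0 − 9.3 = 23.7000.
CI: 23.7000 ± 2.6568 = (21.04, 26.36).

(21.04, 26.36)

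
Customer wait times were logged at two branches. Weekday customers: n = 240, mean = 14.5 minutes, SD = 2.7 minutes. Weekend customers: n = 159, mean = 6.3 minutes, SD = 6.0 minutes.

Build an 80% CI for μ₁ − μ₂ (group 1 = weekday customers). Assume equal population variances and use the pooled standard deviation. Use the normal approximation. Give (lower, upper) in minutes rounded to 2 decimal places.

s_p = √[((n₁−1)s₁² + (n₂−1)s₂²)/(n₁+n₂−2)] = √[(239·2.7² + 158·6.0²)/397] = 4.3262.
SE = 4.3262·√(1/240 + 1/159) = 0.4424.
With z* = 1.282, margin = 1.282 × 0.4424 = 0.5672.
x̄₁ − x̄₂ = 14.5 − 6.3 = 8.2000; interval 8.2000 ± 0.5672 = (7.63, 8.77).

(7.63, 8.77)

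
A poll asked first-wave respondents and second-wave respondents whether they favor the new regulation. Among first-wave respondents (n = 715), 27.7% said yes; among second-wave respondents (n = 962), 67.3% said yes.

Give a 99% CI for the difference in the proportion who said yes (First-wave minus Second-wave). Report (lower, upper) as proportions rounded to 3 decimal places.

(-0.454, -0.338)

SE₁ = √(p̂₁(1−p̂₁)/n₁) = √(0.2770·0.7230/715) = 0.01674; SE₂ = √(0.6730·0.3270/962) = 0.01512.
Independent samples: SE of the difference = √(SE₁² + SE₂²) = √(0.0002802276 + 0.0002286144) = 0.02256.
z* for 99% confidence is 2.576, so the margin of error is 2.576 × 0.02256 = 0.05811.
Point estimate p̂₁ − p̂₂ = 0.2770 − 0.6730 = -0.3960.
-0.3960 ± 0.05811 → (-0.454, -0.338).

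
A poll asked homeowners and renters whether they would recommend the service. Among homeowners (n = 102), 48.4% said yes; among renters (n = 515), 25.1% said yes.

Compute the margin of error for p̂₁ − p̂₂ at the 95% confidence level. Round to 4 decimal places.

The two standard errors are √(0.4840×0.5160/102) = 0.04948 and √(0.2510×0.7490/515) = 0.01911.
Because the samples are independent, SE_diff = √(0.04948² + 0.01911²) = 0.05304.
Using z* = 1.960 for 95%, ME = 1.960 × 0.05304 = 0.10396.

0.1040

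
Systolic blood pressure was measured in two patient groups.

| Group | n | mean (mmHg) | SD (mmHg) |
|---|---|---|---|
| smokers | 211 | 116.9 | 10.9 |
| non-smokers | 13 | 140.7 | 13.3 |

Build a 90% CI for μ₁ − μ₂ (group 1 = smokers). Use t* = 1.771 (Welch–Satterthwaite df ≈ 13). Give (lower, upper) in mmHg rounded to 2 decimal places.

(-30.47, -17.13)

SE₁ = s₁/√n₁ = 10.9/√211 = 0.7504; SE₂ = 13.3/√13 = 3.6888.
Independent samples, unequal variances: SE_diff = √(SE₁² + SE₂²) = √(0.56310016 + 13.60724544) = 3.7644.
t* = 1.771, so margin of error = 1.771 × 3.7644 = 6.6668.
Difference in means = 116.9 − 140.7 = -23.8000.
-23.8000 ± 6.6668 → (-30.47, -17.13).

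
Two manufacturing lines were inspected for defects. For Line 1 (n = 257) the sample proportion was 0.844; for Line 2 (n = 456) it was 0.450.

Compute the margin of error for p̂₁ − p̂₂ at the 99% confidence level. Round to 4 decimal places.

SE₁ = √(p̂₁(1−p̂₁)/n₁) = √(0.8440·0.1560/257) = 0.02263; SE₂ = √(0.4500·0.5500/456) = 0.02330.
Independent samples: SE of the difference = √(SE₁² + SE₂²) = √(0.0005121169 + 0.00054289) = 0.03248.
z* for 99% confidence is 2.576, so the margin of error is 2.576 × 0.03248 = 0.08367.

0.0837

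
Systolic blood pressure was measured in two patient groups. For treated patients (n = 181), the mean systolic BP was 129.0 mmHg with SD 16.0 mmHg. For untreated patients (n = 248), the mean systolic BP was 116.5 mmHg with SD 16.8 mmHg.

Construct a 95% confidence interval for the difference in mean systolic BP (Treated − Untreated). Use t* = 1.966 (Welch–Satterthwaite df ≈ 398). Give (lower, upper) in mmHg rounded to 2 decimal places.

SE₁ = s₁/√n₁ = 16.0/√181 = 1.1893; SE₂ = 16.8/√248 = 1.0668.
Independent samples, unequal variances: SE_diff = √(SE₁² + SE₂²) = √(1.41443449 + 1.13806224) = 1.5977.
t* = 1.966, so margin of error = 1.966 × 1.5977 = 3.1411.
Difference in means = 129.0 − 116.5 = 12.5000.
12.5000 ± 3.1411 → (9.36, 15.64).

(9.36, 15.64)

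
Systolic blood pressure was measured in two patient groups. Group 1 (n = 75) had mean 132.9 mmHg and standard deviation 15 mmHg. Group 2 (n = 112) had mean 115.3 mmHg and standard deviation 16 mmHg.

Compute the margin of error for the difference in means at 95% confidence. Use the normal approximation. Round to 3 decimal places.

SE₁ = s₁/√n₁ = 15/√75 = 1.7321; SE₂ = 16/√112 = 1.5119.
Independent samples, unequal variances: SE_diff = √(SE₁² + SE₂²) = √(3.00017041 + 2.28584161) = 2.2991.
z* = 1.960, so margin of error = 1.960 × 2.2991 = 4.5062.

4.506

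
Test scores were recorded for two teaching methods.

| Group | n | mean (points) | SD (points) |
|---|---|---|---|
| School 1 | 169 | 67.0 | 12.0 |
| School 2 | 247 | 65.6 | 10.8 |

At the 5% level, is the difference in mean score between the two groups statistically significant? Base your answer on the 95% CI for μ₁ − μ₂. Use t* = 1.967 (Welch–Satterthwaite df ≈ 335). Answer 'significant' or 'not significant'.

Per-group SEs: s₁/√n₁ = 12.0/√169 = 0.9231, s₂/√n₂ = 10.8/√247 = 0.6872.
Unpooled SE of the difference: √(0.85211361 + 0.47224384) = 1.1508.
Margin of error = t* · SE = 1.967 × 1.1508 = 2.2636.
x̄₁ − x̄₂ = 67.0 − 65.6 = 1.4000.
CI: 1.4000 ± 2.2636 = (-0.8636, 3.6636).
The interval (-0.8636, 3.6636) contains 0, so the difference is not significant.

not significant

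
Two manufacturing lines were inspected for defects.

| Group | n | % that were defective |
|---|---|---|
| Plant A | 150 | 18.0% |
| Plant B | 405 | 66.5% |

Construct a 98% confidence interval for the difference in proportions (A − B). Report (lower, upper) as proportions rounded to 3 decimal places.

(-0.576, -0.394)

SE₁ = √(p̂₁(1−p̂₁)/n₁) = √(0.1800·0.8200/150) = 0.03137; SE₂ = √(0.6650·0.3350/405) = 0.02345.
Independent samples: SE of the difference = √(SE₁² + SE₂²) = √(0.0009840769 + 0.0005499025) = 0.03917.
z* for 98% confidence is 2.326, so the margin of error is 2.326 × 0.03917 = 0.09111.
Point estimate p̂₁ − p̂₂ = 0.1800 − 0.6650 = -0.4850.
-0.4850 ± 0.09111 → (-0.576, -0.394).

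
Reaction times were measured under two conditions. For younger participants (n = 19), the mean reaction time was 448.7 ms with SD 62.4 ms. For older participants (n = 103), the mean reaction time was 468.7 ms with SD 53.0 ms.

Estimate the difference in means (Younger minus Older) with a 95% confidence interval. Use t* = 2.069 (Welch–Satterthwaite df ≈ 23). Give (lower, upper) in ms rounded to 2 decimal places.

Standard errors of each mean: 62.4/√19 = 14.3155 and 53.0/√103 = 5.2222.
SE(x̄₁ − x̄₂) = √(14.3155² + 5.2222²) = 15.2383 for independent samples with unequal variances.
With t* = 2.069, the margin is 2.069 × 15.2383 = 31.5280.
x̄₁ − x̄₂ = 448.7 − 468.7 = -20.0000; the interval is -20.0000 ± 31.5280 = (-51.53, 11.53).

(-51.53, 11.53)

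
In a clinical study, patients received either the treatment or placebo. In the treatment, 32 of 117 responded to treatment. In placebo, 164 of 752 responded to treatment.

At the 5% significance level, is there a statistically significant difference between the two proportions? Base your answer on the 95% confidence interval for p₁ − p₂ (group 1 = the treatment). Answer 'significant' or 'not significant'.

p̂₁ = 32/117 = 0.2735 and p̂₂ = 164/752 = 0.2181.
SE₁ = √(p̂₁(1−p̂₁)/n₁) = √(0.2735·0.7265/117) = 0.04121; SE₂ = √(0.2181·0.7819/752) = 0.01506.
Independent samples: SE of the difference = √(SE₁² + SE₂²) = √(0.0016982641 + 0.0002268036) = 0.04388.
z* for 95% confidence is 1.960, so the margin of error is 1.960 × 0.04388 = 0.08600.
Point estimate p̂₁ − p̂₂ = 0.2735 − 0.2181 = 0.0554.
0.0554 ± 0.08600 → (-0.03060, 0.14140).
The interval (-0.03060, 0.14140) contains 0, so the difference is not significant.

not significant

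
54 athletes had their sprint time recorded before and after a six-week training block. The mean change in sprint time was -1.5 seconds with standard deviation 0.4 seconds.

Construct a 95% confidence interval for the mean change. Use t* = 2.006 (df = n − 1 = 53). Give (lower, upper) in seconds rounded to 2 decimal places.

(-1.61, -1.39)

Paired design: SE = s_d/√n = 0.4/√54 = 0.0544.
t* = 2.006; margin of error = 2.006 × 0.0544 = 0.1091.
-1.5 ± 0.1091 → (-1.61, -1.39).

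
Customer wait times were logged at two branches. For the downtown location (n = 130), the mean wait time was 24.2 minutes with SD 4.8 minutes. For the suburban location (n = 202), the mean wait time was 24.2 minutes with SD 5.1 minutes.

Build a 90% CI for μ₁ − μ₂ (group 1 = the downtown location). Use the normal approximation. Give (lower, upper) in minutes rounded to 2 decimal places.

(-0.91, 0.91)

Standard errors of each mean: 4.8/√130 = 0.4210 and 5.1/√202 = 0.3588.
SE(x̄₁ − x̄₂) = √(0.4210² + 0.3588²) = 0.5532 for independent samples with unequal variances.
With z* = 1.645, the margin is 1.645 × 0.5532 = 0.9100.
x̄₁ − x̄₂ = 24.2 − 24.2 = 0.0000; the interval is 0.0000 ± 0.9100 = (-0.91, 0.91).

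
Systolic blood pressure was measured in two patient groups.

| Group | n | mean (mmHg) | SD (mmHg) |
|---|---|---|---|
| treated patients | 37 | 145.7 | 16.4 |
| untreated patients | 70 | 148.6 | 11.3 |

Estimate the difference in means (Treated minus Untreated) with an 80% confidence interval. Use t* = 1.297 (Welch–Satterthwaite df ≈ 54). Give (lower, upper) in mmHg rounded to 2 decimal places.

(-6.81, 1.01)

Per-group SEs: s₁/√n₁ = 16.4/√37 = 2.6961, s₂/√n₂ = 11.3/√70 = 1.3506.
Unpooled SE of the difference: √(7.26895521 + 1.82412036) = 3.0155.
Margin of error = t* · SE = 1.297 × 3.0155 = 3.9111.
x̄₁ − x̄₂ = 145.7 − 148.6 = -2.9000.
CI: -2.9000 ± 3.9111 = (-6.81, 1.01).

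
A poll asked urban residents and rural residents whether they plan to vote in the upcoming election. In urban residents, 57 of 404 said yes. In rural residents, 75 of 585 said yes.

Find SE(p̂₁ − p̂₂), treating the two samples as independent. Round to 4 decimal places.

0.0222

p̂₁ = 57/404 = 0.1411 and p̂₂ = 75/585 = 0.1282.
SE₁ = √(p̂₁(1−p̂₁)/n₁) = √(0.1411·0.8589/404) = 0.01732; SE₂ = √(0.1282·0.8718/585) = 0.01382.
Independent samples: SE of the difference = √(SE₁² + SE₂²) = √(0.0002999824 + 0.0001909924) = 0.02216.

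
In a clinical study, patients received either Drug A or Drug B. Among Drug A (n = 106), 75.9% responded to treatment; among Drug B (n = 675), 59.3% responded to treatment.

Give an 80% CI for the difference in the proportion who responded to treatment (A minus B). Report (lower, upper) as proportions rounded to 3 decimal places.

Each SE is √(p̂(1−p̂)/n): √(0.7590·0.2410/106) = 0.04154 and √(0.5930·0.4070/675) = 0.01891.
SE(p̂₁ − p̂₂) = √(SE₁² + SE₂²) = √(0.0017255716 + 0.0003575881) = 0.04564, since the two samples are independent.
At 80% confidence z* = 1.282; margin = 1.282 × 0.04564 = 0.05851.
The difference is 0.7590 − 0.5930 = 0.1660, so the interval is 0.1660 ± 0.05851 = (0.107, 0.225).

(0.107, 0.225)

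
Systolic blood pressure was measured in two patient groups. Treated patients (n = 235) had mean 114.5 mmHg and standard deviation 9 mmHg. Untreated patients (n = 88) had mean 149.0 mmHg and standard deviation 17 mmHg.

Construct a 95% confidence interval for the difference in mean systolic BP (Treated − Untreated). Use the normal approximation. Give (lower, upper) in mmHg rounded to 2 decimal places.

(-38.23, -30.77)

SE₁ = s₁/√n₁ = 9/√235 = 0.5871; SE₂ = 17/√88 = 1.8122.
Independent samples, unequal variances: SE_diff = √(SE₁² + SE₂²) = √(0.34468641 + 3.28406884) = 1.9049.
z* = 1.960, so margin of error = 1.960 × 1.9049 = 3.7336.
Difference in means = 114.5 − 149.0 = -34.5000.
-34.5000 ± 3.7336 → (-38.23, -30.77).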